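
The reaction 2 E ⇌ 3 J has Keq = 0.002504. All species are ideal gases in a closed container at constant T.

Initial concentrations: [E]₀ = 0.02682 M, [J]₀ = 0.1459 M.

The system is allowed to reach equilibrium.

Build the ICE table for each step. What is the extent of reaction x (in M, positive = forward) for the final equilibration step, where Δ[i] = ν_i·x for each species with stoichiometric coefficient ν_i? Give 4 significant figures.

Q₀ = 4.318 vs Keq = 0.002504 ⇒ Q>K, reverse
Step 1:
                  E         J
  init      0.02682    0.1459
  Δ         0.07724   -0.1159
  eq         0.1041   0.03004
  solve Keq expr → x = -0.03862; check Q = 0.002504

x = -0.03862 M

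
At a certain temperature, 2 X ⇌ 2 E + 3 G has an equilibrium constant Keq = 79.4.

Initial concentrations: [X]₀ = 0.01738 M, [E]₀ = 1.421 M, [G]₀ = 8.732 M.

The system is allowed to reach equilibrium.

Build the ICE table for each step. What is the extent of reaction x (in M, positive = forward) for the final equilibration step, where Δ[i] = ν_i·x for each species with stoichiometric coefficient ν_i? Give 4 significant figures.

Q₀ = 4.4507e+06 vs Keq = 79.4 ⇒ Q>K, reverse
Step 1:
                    X           E           G
  Initial     0.01738       1.421       8.732
  Change       0.9718     -0.9718      -1.458
  Equil        0.9891      0.4492       7.274
  solve Keq expr → x = -0.4859; check Q = 79.4

x = -0.4859 M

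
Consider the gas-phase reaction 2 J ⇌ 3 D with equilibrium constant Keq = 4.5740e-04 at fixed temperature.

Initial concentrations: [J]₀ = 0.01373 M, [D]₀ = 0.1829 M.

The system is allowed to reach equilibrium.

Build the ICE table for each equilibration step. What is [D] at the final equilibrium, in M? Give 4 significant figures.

[D]_eq = 0.01905 M

Q₀ = 32.46 vs Keq = 4.5740e-04 ⇒ Q>K, reverse
Step 1:
                    J           D
  I           0.01373      0.1829
  C            0.1092     -0.1638
  E             0.123     0.01905
  solve Keq expr → x = -0.05462; check Q = 4.5740e-04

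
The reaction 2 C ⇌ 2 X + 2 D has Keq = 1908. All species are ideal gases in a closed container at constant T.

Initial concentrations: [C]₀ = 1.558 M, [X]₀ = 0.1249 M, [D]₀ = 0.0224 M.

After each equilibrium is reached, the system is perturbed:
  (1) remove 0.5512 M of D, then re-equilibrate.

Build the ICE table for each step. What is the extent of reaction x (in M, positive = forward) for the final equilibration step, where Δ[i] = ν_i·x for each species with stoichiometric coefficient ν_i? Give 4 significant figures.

x = 0.00968 M

Q₀ = 3.2247e-06 vs Keq = 1908 ⇒ Q<K, forward
Step 1:
                    C           X           D
  init          1.558      0.1249      0.0224
  Δ            -1.501       1.501       1.501
  eq          0.05672       1.626       1.524
  solve Keq expr → x = 0.7506; check Q = 1908
Then remove 0.5512 M of D.
Step 2:
                    C           X           D
  init        0.05672       1.626      0.9725
  Δ          -0.01936     0.01936     0.01936
  eq          0.03736       1.646      0.9918
  solve Keq expr → x = 0.00968; check Q = 1908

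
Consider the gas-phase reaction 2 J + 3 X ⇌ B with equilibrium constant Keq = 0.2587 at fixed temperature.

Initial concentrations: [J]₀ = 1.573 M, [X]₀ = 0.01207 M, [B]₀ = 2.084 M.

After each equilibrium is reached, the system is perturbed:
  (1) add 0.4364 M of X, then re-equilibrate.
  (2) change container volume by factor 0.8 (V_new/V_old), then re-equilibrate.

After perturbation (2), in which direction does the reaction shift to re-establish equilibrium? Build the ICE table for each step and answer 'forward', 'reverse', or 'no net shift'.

Q₀ = 4.7898e+05 vs Keq = 0.2587 ⇒ Q>K, reverse
Step 1:
                   J          X          B
  init         1.573    0.01207      2.084
  Δ           0.7149      1.072    -0.3574
  eq           2.288      1.084      1.727
  solve Keq expr → x = -0.3574; check Q = 0.2587
Then add 0.4364 M of X.
Step 2:
                   J          X          B
  init         2.288      1.521      1.727
  Δ          -0.2233     -0.335     0.1117
  eq           2.065      1.186      1.838
  solve Keq expr → x = 0.1117; check Q = 0.2587
Then change container volume by factor 0.8 (V_new/V_old).
Step 3:
                   J          X          B
  init         2.581      1.482      2.298
  Δ          -0.2021    -0.3031      0.101
  eq           2.379      1.179      2.399
  solve Keq expr → x = 0.101; check Q = 0.2587

Direction: forward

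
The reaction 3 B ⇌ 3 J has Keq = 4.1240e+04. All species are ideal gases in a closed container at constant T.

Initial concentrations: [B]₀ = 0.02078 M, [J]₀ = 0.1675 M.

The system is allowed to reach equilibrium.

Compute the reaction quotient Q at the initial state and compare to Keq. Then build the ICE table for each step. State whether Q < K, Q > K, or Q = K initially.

Q₀ = 523.7; Q < K (proceeds forward)

Q₀ = 523.7 vs Keq = 4.1240e+04 ⇒ Q<K, forward
Step 1:
                    B           J
  init        0.02078      0.1675
  Δ          -0.01548     0.01548
  eq         0.005296       0.183
  solve Keq expr → x = 0.005161; check Q = 4.1240e+04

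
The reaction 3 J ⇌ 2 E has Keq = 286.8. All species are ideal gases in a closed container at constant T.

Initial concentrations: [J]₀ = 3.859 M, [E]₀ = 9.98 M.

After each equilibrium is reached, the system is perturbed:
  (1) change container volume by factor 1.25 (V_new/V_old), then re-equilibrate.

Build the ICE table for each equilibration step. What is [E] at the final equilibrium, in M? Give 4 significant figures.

Q₀ = 1.733 vs Keq = 286.8 ⇒ Q<K, forward
Step 1:
                  J         E
  Initial     3.859      9.98
  Change     -3.063     2.042
  Equil      0.7958     12.02
  solve Keq expr → x = 1.021; check Q = 286.8
Then change container volume by factor 1.25 (V_new/V_old).
Step 2:
                  J         E
  Initial    0.6366     9.618
  Change    0.04765  -0.03177
  Equil      0.6843     9.586
  solve Keq expr → x = -0.01588; check Q = 286.8

[E]_eq = 9.586 M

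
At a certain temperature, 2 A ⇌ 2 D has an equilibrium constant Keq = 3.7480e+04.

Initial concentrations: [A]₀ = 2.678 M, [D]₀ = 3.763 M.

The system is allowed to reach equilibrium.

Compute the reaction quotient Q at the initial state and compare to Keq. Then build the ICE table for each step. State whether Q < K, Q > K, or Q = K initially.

Q₀ = 1.974; Q < K (proceeds forward)

Q₀ = 1.974 vs Keq = 3.7480e+04 ⇒ Q<K, forward
Step 1:
                    A           D
  I             2.678       3.763
  C            -2.645       2.645
  E            0.0331       6.408
  solve Keq expr → x = 1.322; check Q = 3.7480e+04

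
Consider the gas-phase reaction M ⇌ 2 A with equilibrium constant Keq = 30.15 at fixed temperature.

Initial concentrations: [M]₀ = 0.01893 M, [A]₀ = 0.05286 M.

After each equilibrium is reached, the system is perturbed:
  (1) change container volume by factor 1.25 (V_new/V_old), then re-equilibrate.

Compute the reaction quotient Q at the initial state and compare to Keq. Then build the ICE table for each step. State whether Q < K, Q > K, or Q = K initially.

Q₀ = 0.1476; Q < K (proceeds forward)

Q₀ = 0.1476 vs Keq = 30.15 ⇒ Q<K, forward
Step 1:
                    M           A
  I           0.01893     0.05286
  C          -0.01866     0.03732
  E        2.6974e-04     0.09018
  solve Keq expr → x = 0.01866; check Q = 30.15
Then change container volume by factor 1.25 (V_new/V_old).
Step 2:
                    M           A
  I        2.1579e-04     0.07214
  C       -4.2748e-05  8.5497e-05
  E        1.7304e-04     0.07223
  solve Keq expr → x = 4.2748e-05; check Q = 30.15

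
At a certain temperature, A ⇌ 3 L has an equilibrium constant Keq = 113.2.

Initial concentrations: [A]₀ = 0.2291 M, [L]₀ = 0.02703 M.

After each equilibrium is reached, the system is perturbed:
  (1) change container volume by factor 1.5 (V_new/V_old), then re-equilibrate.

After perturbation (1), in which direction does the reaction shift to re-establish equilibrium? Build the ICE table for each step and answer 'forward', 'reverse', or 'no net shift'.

Q₀ = 8.6201e-05 vs Keq = 113.2 ⇒ Q<K, forward
Step 1:
                  A         L
  I          0.2291   0.02703
  C          -0.226     0.678
  E        0.003096     0.705
  solve Keq expr → x = 0.226; check Q = 113.2
Then change container volume by factor 1.5 (V_new/V_old).
Step 2:
                  A         L
  I        0.002064      0.47
  C       -0.001127   0.00338
  E       9.3726e-04    0.4734
  solve Keq expr → x = 0.001127; check Q = 113.2

Direction: forward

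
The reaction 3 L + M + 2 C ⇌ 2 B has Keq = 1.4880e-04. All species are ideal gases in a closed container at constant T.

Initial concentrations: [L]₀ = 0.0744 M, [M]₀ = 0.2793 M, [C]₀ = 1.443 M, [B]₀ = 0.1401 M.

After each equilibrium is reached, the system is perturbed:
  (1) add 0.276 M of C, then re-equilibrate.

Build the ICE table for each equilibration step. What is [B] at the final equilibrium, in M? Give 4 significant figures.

[B]_eq = 0.001998 M

Q₀ = 81.95 vs Keq = 1.4880e-04 ⇒ Q>K, reverse
Step 1:
                  L         M         C         B
  init       0.0744    0.2793     1.443    0.1401
  Δ          0.2076    0.0692    0.1384   -0.1384
  eq          0.282    0.3485     1.581  0.001705
  solve Keq expr → x = -0.0692; check Q = 1.4880e-04
Then add 0.276 M of C.
Step 2:
                  L         M         C         B
  init        0.282    0.3485     1.857  0.001705
  Δ       -4.3833e-04 -1.4611e-04 -2.9222e-04 2.9222e-04
  eq         0.2816    0.3484     1.857  0.001998
  solve Keq expr → x = 1.4611e-04; check Q = 1.4880e-04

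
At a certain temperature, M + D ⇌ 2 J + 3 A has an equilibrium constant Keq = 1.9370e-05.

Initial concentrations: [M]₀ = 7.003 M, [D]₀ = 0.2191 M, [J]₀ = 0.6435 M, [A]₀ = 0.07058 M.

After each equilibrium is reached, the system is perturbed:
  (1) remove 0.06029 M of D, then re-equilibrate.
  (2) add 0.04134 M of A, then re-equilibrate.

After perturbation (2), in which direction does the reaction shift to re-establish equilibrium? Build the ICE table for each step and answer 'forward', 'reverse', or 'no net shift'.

Q₀ = 9.4889e-05 vs Keq = 1.9370e-05 ⇒ Q>K, reverse
Step 1:
                  M         D         J         A
  I           7.003    0.2191    0.6435   0.07058
  C        0.009202  0.009202   -0.0184  -0.02761
  E           7.012    0.2283    0.6251   0.04297
  solve Keq expr → x = -0.009202; check Q = 1.9370e-05
Then remove 0.06029 M of D.
Step 2:
                  M         D         J         A
  I           7.012     0.168    0.6251   0.04297
  C        0.001321  0.001321 -0.002641 -0.003962
  E           7.014    0.1693    0.6225   0.03901
  solve Keq expr → x = -0.001321; check Q = 1.9370e-05
Then add 0.04134 M of A.
Step 3:
                  M         D         J         A
  I           7.014    0.1693    0.6225   0.08035
  C         0.01306   0.01306  -0.02612  -0.03918
  E           7.027    0.1824    0.5963   0.04117
  solve Keq expr → x = -0.01306; check Q = 1.9370e-05

Direction: reverse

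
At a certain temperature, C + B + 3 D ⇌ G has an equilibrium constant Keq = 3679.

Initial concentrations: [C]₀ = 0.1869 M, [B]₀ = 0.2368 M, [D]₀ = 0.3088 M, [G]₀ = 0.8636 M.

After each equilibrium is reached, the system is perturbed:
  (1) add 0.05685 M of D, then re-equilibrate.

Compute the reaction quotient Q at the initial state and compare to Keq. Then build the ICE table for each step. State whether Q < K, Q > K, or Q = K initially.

Q₀ = 662.7; Q < K (proceeds forward)

Q₀ = 662.7 vs Keq = 3679 ⇒ Q<K, forward
Step 1:
                    C           B           D           G
  init         0.1869      0.2368      0.3088      0.8636
  Δ          -0.03606    -0.03606     -0.1082     0.03606
  eq           0.1508      0.2007      0.2006      0.8997
  solve Keq expr → x = 0.03606; check Q = 3679
Then add 0.05685 M of D.
Step 2:
                    C           B           D           G
  init         0.1508      0.2007      0.2575      0.8997
  Δ          -0.01452    -0.01452    -0.04357     0.01452
  eq           0.1363      0.1862      0.2139      0.9142
  solve Keq expr → x = 0.01452; check Q = 3679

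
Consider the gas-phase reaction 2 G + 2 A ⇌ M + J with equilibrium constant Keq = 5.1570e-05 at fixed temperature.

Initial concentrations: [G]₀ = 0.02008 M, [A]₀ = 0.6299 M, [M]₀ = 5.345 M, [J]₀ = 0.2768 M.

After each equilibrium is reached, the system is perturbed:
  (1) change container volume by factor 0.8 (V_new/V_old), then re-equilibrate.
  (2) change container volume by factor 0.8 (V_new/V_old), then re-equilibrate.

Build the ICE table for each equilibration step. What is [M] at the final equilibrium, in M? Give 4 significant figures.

Q₀ = 9248 vs Keq = 5.1570e-05 ⇒ Q>K, reverse
Step 1:
                  G         A         M         J
  Initial   0.02008    0.6299     5.345    0.2768
  Change     0.5536    0.5536   -0.2768   -0.2768
  Equil      0.5737     1.183     5.068 4.6903e-06
  solve Keq expr → x = -0.2768; check Q = 5.1570e-05
Then change container volume by factor 0.8 (V_new/V_old).
Step 2:
                  G         A         M         J
  Initial    0.7171     1.479     6.335 5.8628e-06
  Change  -6.5952e-06 -6.5952e-06 3.2976e-06 3.2976e-06
  Equil      0.7171     1.479     6.335 9.1604e-06
  solve Keq expr → x = 3.2976e-06; check Q = 5.1570e-05
Then change container volume by factor 0.8 (V_new/V_old).
Step 3:
                  G         A         M         J
  Initial    0.8964     1.849     7.919 1.1451e-05
  Change  -1.2880e-05 -1.2880e-05 6.4401e-06 6.4401e-06
  Equil      0.8963     1.849     7.919 1.7891e-05
  solve Keq expr → x = 6.4401e-06; check Q = 5.1570e-05

[M]_eq = 7.919 M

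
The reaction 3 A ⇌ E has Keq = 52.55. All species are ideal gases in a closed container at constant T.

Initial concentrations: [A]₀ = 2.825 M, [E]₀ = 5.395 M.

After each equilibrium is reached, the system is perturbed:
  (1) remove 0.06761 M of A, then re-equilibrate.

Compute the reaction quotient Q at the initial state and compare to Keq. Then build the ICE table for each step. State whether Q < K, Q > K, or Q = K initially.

Q₀ = 0.2393; Q < K (proceeds forward)

Q₀ = 0.2393 vs Keq = 52.55 ⇒ Q<K, forward
Step 1:
                    A           E
  init          2.825       5.395
  Δ            -2.335      0.7784
  eq           0.4898       6.173
  solve Keq expr → x = 0.7784; check Q = 52.55
Then remove 0.06761 M of A.
Step 2:
                    A           E
  init         0.4222       6.173
  Δ           0.06702    -0.02234
  eq           0.4892       6.151
  solve Keq expr → x = -0.02234; check Q = 52.55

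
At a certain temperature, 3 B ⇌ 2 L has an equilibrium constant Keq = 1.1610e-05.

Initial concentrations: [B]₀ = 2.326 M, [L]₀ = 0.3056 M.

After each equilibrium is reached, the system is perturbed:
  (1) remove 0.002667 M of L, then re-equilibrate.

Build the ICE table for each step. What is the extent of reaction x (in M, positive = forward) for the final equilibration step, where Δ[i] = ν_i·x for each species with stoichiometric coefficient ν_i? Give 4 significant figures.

x = 0.001317 M

Q₀ = 0.007421 vs Keq = 1.1610e-05 ⇒ Q>K, reverse
Step 1:
                   B          L
  I            2.326     0.3056
  C            0.435      -0.29
  E            2.761    0.01563
  solve Keq expr → x = -0.145; check Q = 1.1610e-05
Then remove 0.002667 M of L.
Step 2:
                   B          L
  I            2.761    0.01296
  C         -0.00395   0.002633
  E            2.757     0.0156
  solve Keq expr → x = 0.001317; check Q = 1.1610e-05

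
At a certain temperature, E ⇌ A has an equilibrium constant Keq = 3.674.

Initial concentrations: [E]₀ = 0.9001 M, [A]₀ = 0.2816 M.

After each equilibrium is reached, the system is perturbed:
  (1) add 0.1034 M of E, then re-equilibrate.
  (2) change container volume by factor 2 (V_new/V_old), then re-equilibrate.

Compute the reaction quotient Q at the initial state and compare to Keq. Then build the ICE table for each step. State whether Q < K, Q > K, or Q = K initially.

Q₀ = 0.3129; Q < K (proceeds forward)

Q₀ = 0.3129 vs Keq = 3.674 ⇒ Q<K, forward
Step 1:
                    E           A
  init         0.9001      0.2816
  Δ           -0.6473      0.6473
  eq           0.2528      0.9289
  solve Keq expr → x = 0.6473; check Q = 3.674
Then add 0.1034 M of E.
Step 2:
                    E           A
  init         0.3562      0.9289
  Δ          -0.08128     0.08128
  eq           0.2749        1.01
  solve Keq expr → x = 0.08128; check Q = 3.674
Then change container volume by factor 2 (V_new/V_old).
Step 3:
                    E           A
  init         0.1375      0.5051
  Δ                 0           0
  eq           0.1375      0.5051
  solve Keq expr → x = 0; check Q = 3.674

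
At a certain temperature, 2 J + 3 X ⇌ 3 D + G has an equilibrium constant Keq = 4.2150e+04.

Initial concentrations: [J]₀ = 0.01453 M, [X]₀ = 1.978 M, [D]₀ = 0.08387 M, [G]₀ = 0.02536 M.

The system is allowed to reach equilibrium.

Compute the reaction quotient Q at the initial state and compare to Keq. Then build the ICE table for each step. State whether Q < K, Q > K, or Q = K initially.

Q₀ = 0.009157 vs Keq = 4.2150e+04 ⇒ Q<K, forward
Step 1:
                    J           X           D           G
  I           0.01453       1.978     0.08387     0.02536
  C          -0.01452    -0.02178     0.02178    0.007259
  E        1.1041e-05       1.956      0.1056     0.03262
  solve Keq expr → x = 0.007259; check Q = 4.2150e+04

Q₀ = 0.009157; Q < K (proceeds forward)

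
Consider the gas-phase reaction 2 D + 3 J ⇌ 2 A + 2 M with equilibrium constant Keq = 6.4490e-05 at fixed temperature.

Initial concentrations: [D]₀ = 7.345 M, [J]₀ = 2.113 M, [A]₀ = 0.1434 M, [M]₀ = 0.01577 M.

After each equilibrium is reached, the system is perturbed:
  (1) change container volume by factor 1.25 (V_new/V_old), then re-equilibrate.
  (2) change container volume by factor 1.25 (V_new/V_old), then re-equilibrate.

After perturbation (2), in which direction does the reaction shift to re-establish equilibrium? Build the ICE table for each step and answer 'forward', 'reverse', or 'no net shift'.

Direction: reverse

Q₀ = 1.0048e-08 vs Keq = 6.4490e-05 ⇒ Q<K, forward
Step 1:
                  D         J         A         M
  I           7.345     2.113    0.1434   0.01577
  C         -0.2797   -0.4196    0.2797    0.2797
  E           7.065     1.693    0.4231    0.2955
  solve Keq expr → x = 0.1399; check Q = 6.4490e-05
Then change container volume by factor 1.25 (V_new/V_old).
Step 2:
                  D         J         A         M
  I           5.652     1.355    0.3385    0.2364
  C         0.01216   0.01823  -0.01216  -0.01216
  E           5.664     1.373    0.3263    0.2242
  solve Keq expr → x = -0.006078; check Q = 6.4490e-05
Then change container volume by factor 1.25 (V_new/V_old).
Step 3:
                  D         J         A         M
  I           4.532     1.098    0.2611    0.1794
  C         0.00939   0.01408  -0.00939  -0.00939
  E           4.541     1.112    0.2517      0.17
  solve Keq expr → x = -0.004695; check Q = 6.4490e-05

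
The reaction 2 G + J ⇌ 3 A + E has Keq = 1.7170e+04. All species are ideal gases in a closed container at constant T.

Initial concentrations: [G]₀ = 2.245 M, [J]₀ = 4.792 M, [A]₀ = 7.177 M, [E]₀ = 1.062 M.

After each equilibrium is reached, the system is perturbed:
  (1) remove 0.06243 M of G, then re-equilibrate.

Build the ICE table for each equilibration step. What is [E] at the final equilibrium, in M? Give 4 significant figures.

[E]_eq = 2.062 M

Q₀ = 16.26 vs Keq = 1.7170e+04 ⇒ Q<K, forward
Step 1:
                   G          J          A          E
  I            2.245      4.792      7.177      1.062
  C           -2.058     -1.029      3.087      1.029
  E           0.1871      3.763      10.26      2.091
  solve Keq expr → x = 1.029; check Q = 1.7170e+04
Then remove 0.06243 M of G.
Step 2:
                   G          J          A          E
  I           0.1246      3.763      10.26      2.091
  C          0.05806    0.02903    -0.0871   -0.02903
  E           0.1827      3.792      10.18      2.062
  solve Keq expr → x = -0.02903; check Q = 1.7170e+04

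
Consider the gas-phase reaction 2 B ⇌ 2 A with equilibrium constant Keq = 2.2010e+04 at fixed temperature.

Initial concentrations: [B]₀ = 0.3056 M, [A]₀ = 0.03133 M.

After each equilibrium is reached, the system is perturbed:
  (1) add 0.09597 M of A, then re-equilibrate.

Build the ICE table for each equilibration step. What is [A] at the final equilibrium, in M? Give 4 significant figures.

Q₀ = 0.01051 vs Keq = 2.2010e+04 ⇒ Q<K, forward
Step 1:
                  B         A
  init       0.3056   0.03133
  Δ         -0.3033    0.3033
  eq       0.002256    0.3347
  solve Keq expr → x = 0.1517; check Q = 2.2010e+04
Then add 0.09597 M of A.
Step 2:
                  B         A
  init     0.002256    0.4306
  Δ       6.4255e-04 -6.4255e-04
  eq       0.002898      0.43
  solve Keq expr → x = -3.2128e-04; check Q = 2.2010e+04

[A]_eq = 0.43 M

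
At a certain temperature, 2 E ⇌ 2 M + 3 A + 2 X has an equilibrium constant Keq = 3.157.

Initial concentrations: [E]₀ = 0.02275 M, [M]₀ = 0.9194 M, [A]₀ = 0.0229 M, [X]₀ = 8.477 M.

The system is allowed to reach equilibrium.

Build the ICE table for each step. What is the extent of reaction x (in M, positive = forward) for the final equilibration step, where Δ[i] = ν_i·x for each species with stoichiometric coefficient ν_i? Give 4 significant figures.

Q₀ = 1.409 vs Keq = 3.157 ⇒ Q<K, forward
Step 1:
                   E          M          A          X
  Initial    0.02275     0.9194     0.0229      8.477
  Change   -0.002919   0.002919   0.004378   0.002919
  Equil      0.01983     0.9223    0.02728       8.48
  solve Keq expr → x = 0.001459; check Q = 3.157

x = 0.001459 M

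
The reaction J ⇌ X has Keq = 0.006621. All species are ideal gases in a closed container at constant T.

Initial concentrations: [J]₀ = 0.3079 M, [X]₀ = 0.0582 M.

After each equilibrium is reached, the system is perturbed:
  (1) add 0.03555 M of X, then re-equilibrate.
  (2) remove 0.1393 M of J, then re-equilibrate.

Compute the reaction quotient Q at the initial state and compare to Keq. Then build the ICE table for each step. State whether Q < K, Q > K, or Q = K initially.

Q₀ = 0.189; Q > K (proceeds reverse)

Q₀ = 0.189 vs Keq = 0.006621 ⇒ Q>K, reverse
Step 1:
                   J          X
  I           0.3079     0.0582
  C          0.05579   -0.05579
  E           0.3637   0.002408
  solve Keq expr → x = -0.05579; check Q = 0.006621
Then add 0.03555 M of X.
Step 2:
                   J          X
  I           0.3637    0.03796
  C          0.03532   -0.03532
  E            0.399   0.002642
  solve Keq expr → x = -0.03532; check Q = 0.006621
Then remove 0.1393 M of J.
Step 3:
                   J          X
  I           0.2597   0.002642
  C       9.1624e-04 -9.1624e-04
  E           0.2606   0.001726
  solve Keq expr → x = -9.1624e-04; check Q = 0.006621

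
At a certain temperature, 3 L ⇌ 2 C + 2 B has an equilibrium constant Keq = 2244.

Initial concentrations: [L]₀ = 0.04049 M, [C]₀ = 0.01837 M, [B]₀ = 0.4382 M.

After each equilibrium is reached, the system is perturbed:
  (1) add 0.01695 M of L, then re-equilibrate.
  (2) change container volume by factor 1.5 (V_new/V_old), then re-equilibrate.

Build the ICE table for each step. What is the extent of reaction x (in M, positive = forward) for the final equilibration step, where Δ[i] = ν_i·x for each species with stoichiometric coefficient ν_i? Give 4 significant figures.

Q₀ = 0.9762 vs Keq = 2244 ⇒ Q<K, forward
Step 1:
                  L         C         B
  I         0.04049   0.01837    0.4382
  C          -0.035   0.02334   0.02334
  E        0.005486   0.04171    0.4615
  solve Keq expr → x = 0.01167; check Q = 2244
Then add 0.01695 M of L.
Step 2:
                  L         C         B
  I         0.02244   0.04171    0.4615
  C        -0.01596   0.01064   0.01064
  E        0.006481   0.05234    0.4722
  solve Keq expr → x = 0.005318; check Q = 2244
Then change container volume by factor 1.5 (V_new/V_old).
Step 3:
                  L         C         B
  I        0.004321    0.0349    0.3148
  C       -5.1854e-04 3.4569e-04 3.4569e-04
  E        0.003802   0.03524    0.3151
  solve Keq expr → x = 1.7285e-04; check Q = 2244

x = 1.7285e-04 M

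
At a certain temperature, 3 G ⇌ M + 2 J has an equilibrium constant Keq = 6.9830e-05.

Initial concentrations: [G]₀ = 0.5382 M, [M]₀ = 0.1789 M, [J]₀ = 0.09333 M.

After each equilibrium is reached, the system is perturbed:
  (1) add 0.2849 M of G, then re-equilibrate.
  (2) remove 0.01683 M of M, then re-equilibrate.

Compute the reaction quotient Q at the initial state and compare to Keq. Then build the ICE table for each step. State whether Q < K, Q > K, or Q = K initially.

Q₀ = 0.009996 vs Keq = 6.9830e-05 ⇒ Q>K, reverse
Step 1:
                    G           M           J
  I            0.5382      0.1789     0.09333
  C            0.1219    -0.04064    -0.08128
  E            0.6601      0.1383     0.01205
  solve Keq expr → x = -0.04064; check Q = 6.9830e-05
Then add 0.2849 M of G.
Step 2:
                    G           M           J
  I             0.945      0.1383     0.01205
  C          -0.01188     0.00396     0.00792
  E            0.9331      0.1422     0.01997
  solve Keq expr → x = 0.00396; check Q = 6.9830e-05
Then remove 0.01683 M of M.
Step 3:
                    G           M           J
  I            0.9331      0.1254     0.01997
  C         -0.001781  5.9366e-04    0.001187
  E            0.9314       0.126     0.02116
  solve Keq expr → x = 5.9366e-04; check Q = 6.9830e-05

Q₀ = 0.009996; Q > K (proceeds reverse)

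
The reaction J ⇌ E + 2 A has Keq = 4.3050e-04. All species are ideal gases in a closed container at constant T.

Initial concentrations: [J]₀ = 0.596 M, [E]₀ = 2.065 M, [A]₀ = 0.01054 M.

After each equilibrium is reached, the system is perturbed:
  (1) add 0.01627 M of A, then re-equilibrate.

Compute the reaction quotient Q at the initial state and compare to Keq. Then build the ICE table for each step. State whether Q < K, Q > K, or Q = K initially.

Q₀ = 3.8491e-04 vs Keq = 4.3050e-04 ⇒ Q<K, forward
Step 1:
                   J          E          A
  init         0.596      2.065    0.01054
  Δ       -3.0158e-04 3.0158e-04 6.0315e-04
  eq          0.5957      2.065    0.01114
  solve Keq expr → x = 3.0158e-04; check Q = 4.3050e-04
Then add 0.01627 M of A.
Step 2:
                   J          E          A
  init        0.5957      2.065    0.02741
  Δ         0.008086  -0.008086   -0.01617
  eq          0.6038      2.057    0.01124
  solve Keq expr → x = -0.008086; check Q = 4.3050e-04

Q₀ = 3.8491e-04; Q < K (proceeds forward)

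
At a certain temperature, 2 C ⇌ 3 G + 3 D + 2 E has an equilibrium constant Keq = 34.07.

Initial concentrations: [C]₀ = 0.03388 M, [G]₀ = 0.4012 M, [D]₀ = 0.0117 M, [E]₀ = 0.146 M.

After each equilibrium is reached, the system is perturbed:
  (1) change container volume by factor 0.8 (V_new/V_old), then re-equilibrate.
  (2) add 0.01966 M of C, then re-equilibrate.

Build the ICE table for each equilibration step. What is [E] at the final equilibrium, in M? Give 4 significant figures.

[E]_eq = 0.2438 M

Q₀ = 1.9207e-06 vs Keq = 34.07 ⇒ Q<K, forward
Step 1:
                    C           G           D           E
  init        0.03388      0.4012      0.0117       0.146
  Δ          -0.03373      0.0506      0.0506     0.03373
  eq       1.4542e-04      0.4518      0.0623      0.1797
  solve Keq expr → x = 0.01687; check Q = 34.07
Then change container volume by factor 0.8 (V_new/V_old).
Step 2:
                    C           G           D           E
  init     1.8177e-04      0.5648     0.07788      0.2247
  Δ        1.7099e-04 -2.5649e-04 -2.5649e-04 -1.7099e-04
  eq       3.5276e-04      0.5645     0.07762      0.2245
  solve Keq expr → x = -8.5495e-05; check Q = 34.07
Then add 0.01966 M of C.
Step 3:
                    C           G           D           E
  init        0.02001      0.5645     0.07762      0.2245
  Δ          -0.01935     0.02902     0.02902     0.01935
  eq       6.6523e-04      0.5935      0.1066      0.2438
  solve Keq expr → x = 0.009674; check Q = 34.07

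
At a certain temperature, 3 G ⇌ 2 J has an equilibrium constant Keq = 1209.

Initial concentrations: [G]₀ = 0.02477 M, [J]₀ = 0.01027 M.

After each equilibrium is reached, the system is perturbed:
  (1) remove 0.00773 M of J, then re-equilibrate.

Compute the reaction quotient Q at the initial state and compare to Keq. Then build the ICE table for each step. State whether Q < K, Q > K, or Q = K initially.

Q₀ = 6.94 vs Keq = 1209 ⇒ Q<K, forward
Step 1:
                  G         J
  Initial   0.02477   0.01027
  Change   -0.01743   0.01162
  Equil    0.007345   0.02189
  solve Keq expr → x = 0.005808; check Q = 1209
Then remove 0.00773 M of J.
Step 2:
                  G         J
  Initial  0.007345   0.01416
  Change  -0.001582  0.001055
  Equil    0.005763   0.01521
  solve Keq expr → x = 5.2731e-04; check Q = 1209

Q₀ = 6.94; Q < K (proceeds forward)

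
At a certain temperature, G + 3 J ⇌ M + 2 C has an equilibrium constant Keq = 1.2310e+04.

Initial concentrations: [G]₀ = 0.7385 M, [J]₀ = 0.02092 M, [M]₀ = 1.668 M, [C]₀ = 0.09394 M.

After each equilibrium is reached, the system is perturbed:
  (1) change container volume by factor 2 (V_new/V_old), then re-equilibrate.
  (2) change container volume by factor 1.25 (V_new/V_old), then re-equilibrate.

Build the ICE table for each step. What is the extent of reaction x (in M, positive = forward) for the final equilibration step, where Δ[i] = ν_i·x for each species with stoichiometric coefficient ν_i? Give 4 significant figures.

x = -1.4525e-04 M

Q₀ = 2177 vs Keq = 1.2310e+04 ⇒ Q<K, forward
Step 1:
                  G         J         M         C
  Initial    0.7385   0.02092     1.668   0.09394
  Change  -0.002892 -0.008677  0.002892  0.005785
  Equil      0.7356   0.01224     1.671   0.09972
  solve Keq expr → x = 0.002892; check Q = 1.2310e+04
Then change container volume by factor 2 (V_new/V_old).
Step 2:
                  G         J         M         C
  Initial    0.3678  0.006121    0.8354   0.04986
  Change  4.9461e-04  0.001484 -4.9461e-04 -9.8922e-04
  Equil      0.3683  0.007605     0.835   0.04887
  solve Keq expr → x = -4.9461e-04; check Q = 1.2310e+04
Then change container volume by factor 1.25 (V_new/V_old).
Step 3:
                  G         J         M         C
  Initial    0.2946  0.006084     0.668    0.0391
  Change  1.4525e-04 4.3576e-04 -1.4525e-04 -2.9051e-04
  Equil      0.2948   0.00652    0.6678   0.03881
  solve Keq expr → x = -1.4525e-04; check Q = 1.2310e+04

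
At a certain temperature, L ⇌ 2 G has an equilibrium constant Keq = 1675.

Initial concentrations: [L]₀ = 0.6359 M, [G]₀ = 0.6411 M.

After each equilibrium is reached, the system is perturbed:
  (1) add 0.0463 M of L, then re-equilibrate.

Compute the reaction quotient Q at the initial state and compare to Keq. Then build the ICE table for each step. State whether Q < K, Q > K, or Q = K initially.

Q₀ = 0.6463 vs Keq = 1675 ⇒ Q<K, forward
Step 1:
                  L         G
  init       0.6359    0.6411
  Δ         -0.6337     1.267
  eq       0.002175     1.909
  solve Keq expr → x = 0.6337; check Q = 1675
Then add 0.0463 M of L.
Step 2:
                  L         G
  init      0.04847     1.909
  Δ        -0.04608   0.09217
  eq        0.00239     2.001
  solve Keq expr → x = 0.04608; check Q = 1675

Q₀ = 0.6463; Q < K (proceeds forward)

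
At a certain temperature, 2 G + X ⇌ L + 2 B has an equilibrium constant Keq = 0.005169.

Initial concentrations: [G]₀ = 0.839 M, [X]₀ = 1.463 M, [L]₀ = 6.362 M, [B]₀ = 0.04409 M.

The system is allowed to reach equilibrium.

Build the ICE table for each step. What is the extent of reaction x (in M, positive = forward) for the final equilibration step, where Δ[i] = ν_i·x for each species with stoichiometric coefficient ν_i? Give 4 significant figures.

x = -0.007286 M

Q₀ = 0.01201 vs Keq = 0.005169 ⇒ Q>K, reverse
Step 1:
                   G          X          L          B
  Initial      0.839      1.463      6.362    0.04409
  Change     0.01457   0.007286  -0.007286   -0.01457
  Equil       0.8536       1.47      6.355    0.02952
  solve Keq expr → x = -0.007286; check Q = 0.005169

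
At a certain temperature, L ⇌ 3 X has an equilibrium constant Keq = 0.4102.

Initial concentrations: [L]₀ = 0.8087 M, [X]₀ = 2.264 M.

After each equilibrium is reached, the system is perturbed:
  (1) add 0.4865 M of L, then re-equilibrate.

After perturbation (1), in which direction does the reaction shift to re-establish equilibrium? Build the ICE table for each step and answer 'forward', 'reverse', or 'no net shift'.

Q₀ = 14.35 vs Keq = 0.4102 ⇒ Q>K, reverse
Step 1:
                  L         X
  I          0.8087     2.264
  C          0.4848    -1.454
  E           1.294    0.8096
  solve Keq expr → x = -0.4848; check Q = 0.4102
Then add 0.4865 M of L.
Step 2:
                  L         X
  I            1.78    0.8096
  C        -0.02868   0.08604
  E           1.751    0.8956
  solve Keq expr → x = 0.02868; check Q = 0.4102

Direction: forward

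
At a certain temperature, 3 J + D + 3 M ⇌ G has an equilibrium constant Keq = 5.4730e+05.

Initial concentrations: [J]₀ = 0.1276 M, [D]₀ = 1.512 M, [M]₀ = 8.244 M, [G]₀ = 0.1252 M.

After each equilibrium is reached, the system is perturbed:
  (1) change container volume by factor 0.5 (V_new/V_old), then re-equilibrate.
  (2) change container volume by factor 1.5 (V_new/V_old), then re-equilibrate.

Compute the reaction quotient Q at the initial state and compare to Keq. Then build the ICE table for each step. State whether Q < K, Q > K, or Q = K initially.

Q₀ = 0.07114 vs Keq = 5.4730e+05 ⇒ Q<K, forward
Step 1:
                    J           D           M           G
  init         0.1276       1.512       8.244      0.1252
  Δ           -0.1269    -0.04229     -0.1269     0.04229
  eq       7.3020e-04        1.47       8.117      0.1675
  solve Keq expr → x = 0.04229; check Q = 5.4730e+05
Then change container volume by factor 0.5 (V_new/V_old).
Step 2:
                    J           D           M           G
  init        0.00146       2.939       16.23       0.335
  Δ         -0.001095 -3.6504e-04   -0.001095  3.6504e-04
  eq       3.6527e-04       2.939       16.23      0.3353
  solve Keq expr → x = 3.6504e-04; check Q = 5.4730e+05
Then change container volume by factor 1.5 (V_new/V_old).
Step 3:
                    J           D           M           G
  init     2.4351e-04       1.959       10.82      0.2236
  Δ        3.0429e-04  1.0143e-04  3.0429e-04 -1.0143e-04
  eq       5.4780e-04       1.959       10.82      0.2235
  solve Keq expr → x = -1.0143e-04; check Q = 5.4730e+05

Q₀ = 0.07114; Q < K (proceeds forward)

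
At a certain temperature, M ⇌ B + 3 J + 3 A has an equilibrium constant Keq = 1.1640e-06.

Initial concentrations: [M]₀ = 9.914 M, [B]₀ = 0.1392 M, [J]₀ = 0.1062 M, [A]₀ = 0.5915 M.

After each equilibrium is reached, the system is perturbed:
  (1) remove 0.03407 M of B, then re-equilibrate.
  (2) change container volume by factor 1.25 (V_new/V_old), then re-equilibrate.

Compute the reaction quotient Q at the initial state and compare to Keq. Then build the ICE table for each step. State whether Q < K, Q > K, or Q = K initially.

Q₀ = 3.4804e-06; Q > K (proceeds reverse)

Q₀ = 3.4804e-06 vs Keq = 1.1640e-06 ⇒ Q>K, reverse
Step 1:
                   M          B          J          A
  I            9.914     0.1392     0.1062     0.5915
  C         0.009053  -0.009053   -0.02716   -0.02716
  E            9.923     0.1301    0.07904     0.5643
  solve Keq expr → x = -0.009053; check Q = 1.1640e-06
Then remove 0.03407 M of B.
Step 2:
                   M          B          J          A
  I            9.923    0.09608    0.07904     0.5643
  C         -0.00224    0.00224   0.006719   0.006719
  E            9.921    0.09832    0.08576     0.5711
  solve Keq expr → x = 0.00224; check Q = 1.1640e-06
Then change container volume by factor 1.25 (V_new/V_old).
Step 3:
                   M          B          J          A
  I            7.937    0.07865    0.06861     0.4568
  C        -0.009499   0.009499     0.0285     0.0285
  E            7.927    0.08815     0.0971     0.4853
  solve Keq expr → x = 0.009499; check Q = 1.1640e-06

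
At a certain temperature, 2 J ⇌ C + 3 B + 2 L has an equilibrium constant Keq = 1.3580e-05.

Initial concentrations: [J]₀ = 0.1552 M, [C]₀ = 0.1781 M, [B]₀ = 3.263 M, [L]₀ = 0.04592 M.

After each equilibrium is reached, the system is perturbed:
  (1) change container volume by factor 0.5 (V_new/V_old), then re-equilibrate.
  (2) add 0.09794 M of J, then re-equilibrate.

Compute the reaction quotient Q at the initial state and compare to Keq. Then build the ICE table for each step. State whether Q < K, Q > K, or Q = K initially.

Q₀ = 0.5417; Q > K (proceeds reverse)

Q₀ = 0.5417 vs Keq = 1.3580e-05 ⇒ Q>K, reverse
Step 1:
                   J          C          B          L
  Initial     0.1552     0.1781      3.263    0.04592
  Change     0.04559    -0.0228   -0.06839   -0.04559
  Equil       0.2008     0.1553      3.195 3.2883e-04
  solve Keq expr → x = -0.0228; check Q = 1.3580e-05
Then change container volume by factor 0.5 (V_new/V_old).
Step 2:
                   J          C          B          L
  Initial     0.4016     0.3106      6.389 6.5767e-04
  Change  4.9295e-04 -2.4648e-04 -7.3943e-04 -4.9295e-04
  Equil       0.4021     0.3104      6.388 1.6471e-04
  solve Keq expr → x = -2.4648e-04; check Q = 1.3580e-05
Then add 0.09794 M of J.
Step 3:
                   J          C          B          L
  Initial        0.5     0.3104      6.388 1.6471e-04
  Change  -4.0096e-05 2.0048e-05 6.0144e-05 4.0096e-05
  Equil          0.5     0.3104      6.389 2.0481e-04
  solve Keq expr → x = 2.0048e-05; check Q = 1.3580e-05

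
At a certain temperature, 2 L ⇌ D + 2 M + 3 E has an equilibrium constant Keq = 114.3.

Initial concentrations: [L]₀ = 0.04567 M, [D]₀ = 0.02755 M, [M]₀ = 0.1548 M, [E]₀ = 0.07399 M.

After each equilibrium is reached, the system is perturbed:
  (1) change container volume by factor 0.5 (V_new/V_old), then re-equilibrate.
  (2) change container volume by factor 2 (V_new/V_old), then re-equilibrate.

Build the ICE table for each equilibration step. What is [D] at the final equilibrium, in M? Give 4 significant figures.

Q₀ = 1.2821e-04 vs Keq = 114.3 ⇒ Q<K, forward
Step 1:
                    L           D           M           E
  I           0.04567     0.02755      0.1548     0.07399
  C          -0.04544     0.02272     0.04544     0.06817
  E        2.2509e-04     0.05027      0.2002      0.1422
  solve Keq expr → x = 0.02272; check Q = 114.3
Then change container volume by factor 0.5 (V_new/V_old).
Step 2:
                    L           D           M           E
  I        4.5018e-04      0.1005      0.4005      0.2843
  C           0.00132 -6.6003e-04    -0.00132    -0.00198
  E           0.00177     0.09988      0.3992      0.2823
  solve Keq expr → x = -6.6003e-04; check Q = 114.3
Then change container volume by factor 2 (V_new/V_old).
Step 3:
                    L           D           M           E
  I        8.8512e-04     0.04994      0.1996      0.1412
  C       -6.6003e-04  3.3001e-04  6.6003e-04  9.9004e-04
  E        2.2509e-04     0.05027      0.2002      0.1422
  solve Keq expr → x = 3.3001e-04; check Q = 114.3

[D]_eq = 0.05027 M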